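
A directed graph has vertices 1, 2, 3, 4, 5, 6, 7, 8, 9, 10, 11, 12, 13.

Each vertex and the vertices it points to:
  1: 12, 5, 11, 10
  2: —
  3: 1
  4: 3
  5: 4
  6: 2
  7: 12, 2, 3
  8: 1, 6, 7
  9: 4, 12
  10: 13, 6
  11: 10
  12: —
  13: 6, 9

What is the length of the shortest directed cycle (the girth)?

For each vertex v, BFS finds the shortest path from v back to v.
The shortest such closed walk is 1 → 5 → 4 → 3 → 1, length 4.

4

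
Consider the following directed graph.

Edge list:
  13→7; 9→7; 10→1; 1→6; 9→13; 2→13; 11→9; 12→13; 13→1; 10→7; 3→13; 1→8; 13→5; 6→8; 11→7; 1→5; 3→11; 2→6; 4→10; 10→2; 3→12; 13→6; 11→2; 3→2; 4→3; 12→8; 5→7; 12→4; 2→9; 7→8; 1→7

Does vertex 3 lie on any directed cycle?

3 is on a cycle iff 3 can reach itself via ≥1 edge.
3 → 12 → 4 → 3 — yes.

Yes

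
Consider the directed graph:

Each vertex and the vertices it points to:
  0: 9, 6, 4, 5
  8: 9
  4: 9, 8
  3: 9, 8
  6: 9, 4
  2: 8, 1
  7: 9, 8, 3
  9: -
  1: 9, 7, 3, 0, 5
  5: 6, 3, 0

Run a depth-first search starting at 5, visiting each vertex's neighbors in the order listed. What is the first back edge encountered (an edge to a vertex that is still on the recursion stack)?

DFS from 5 (visiting each vertex's neighbors in the order listed); mark gray on enter, black on exit:
5 gray
  6 gray
    9 gray
    9 black
    4 gray
      4→9: 9 black — skip
      8 gray
        8→9: 9 black — skip
      8 black
    4 black
  6 black
  3 gray
    3→9: 9 black — skip
    3→8: 8 black — skip
  3 black
  0 gray
    0→9: 9 black — skip
    0→6: 6 black — skip
    0→4: 4 black — skip
    0→5: 5 is gray → back edge
First back edge: 0 → 5.

0->5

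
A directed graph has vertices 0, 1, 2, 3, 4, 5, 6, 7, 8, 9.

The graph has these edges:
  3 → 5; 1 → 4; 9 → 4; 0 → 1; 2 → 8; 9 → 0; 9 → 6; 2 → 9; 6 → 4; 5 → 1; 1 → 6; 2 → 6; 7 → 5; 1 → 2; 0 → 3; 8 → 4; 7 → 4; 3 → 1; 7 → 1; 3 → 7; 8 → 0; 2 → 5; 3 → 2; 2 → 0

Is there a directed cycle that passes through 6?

6 lies on a cycle iff there is a path from 6 back to itself.
Exploring from 6, it never reaches itself; equivalently, its strongly connected component is a singleton.

No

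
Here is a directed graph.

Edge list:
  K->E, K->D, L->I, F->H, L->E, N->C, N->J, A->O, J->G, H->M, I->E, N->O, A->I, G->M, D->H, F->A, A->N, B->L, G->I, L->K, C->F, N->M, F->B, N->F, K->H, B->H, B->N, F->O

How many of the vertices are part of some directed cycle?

A vertex is on a directed cycle iff it belongs to a strongly connected component of size ≥ 2 (or has a self-loop).
The vertices on cycles are {A, B, C, F, N} — 5 in total.

5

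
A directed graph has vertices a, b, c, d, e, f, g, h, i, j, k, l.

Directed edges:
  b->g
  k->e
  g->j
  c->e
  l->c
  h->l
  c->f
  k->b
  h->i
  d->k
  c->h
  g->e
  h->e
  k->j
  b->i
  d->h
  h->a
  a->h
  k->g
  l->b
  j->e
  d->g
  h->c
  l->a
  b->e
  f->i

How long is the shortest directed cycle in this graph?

2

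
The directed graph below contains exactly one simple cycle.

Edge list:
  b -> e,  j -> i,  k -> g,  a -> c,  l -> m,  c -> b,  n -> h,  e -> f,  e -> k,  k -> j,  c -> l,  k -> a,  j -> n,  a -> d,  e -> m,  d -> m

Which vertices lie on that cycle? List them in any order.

DFS with gray/black marking from k:
k gray
  j gray
    i gray
    i black
    n gray
      h gray
      h black
    n black
  j black
  a gray
    c gray
      b gray
        e gray
          e→k: k is gray → back edge
Back edge closes the cycle k → a → c → b → e → k; its vertices are {a, b, c, e, k}.

a, b, c, e, k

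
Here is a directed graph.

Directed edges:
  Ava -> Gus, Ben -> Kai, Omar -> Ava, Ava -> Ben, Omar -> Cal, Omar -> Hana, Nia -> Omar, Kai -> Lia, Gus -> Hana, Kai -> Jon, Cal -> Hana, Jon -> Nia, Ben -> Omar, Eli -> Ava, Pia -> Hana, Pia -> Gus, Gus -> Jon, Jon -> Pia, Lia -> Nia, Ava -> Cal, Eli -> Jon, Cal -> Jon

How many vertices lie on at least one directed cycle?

A vertex is on a directed cycle iff it belongs to a strongly connected component of size ≥ 2 (or has a self-loop).
The vertices on cycles are {Ava, Ben, Cal, Gus, Jon, Kai, Lia, Nia, Pia, Omar} — 10 in total.

10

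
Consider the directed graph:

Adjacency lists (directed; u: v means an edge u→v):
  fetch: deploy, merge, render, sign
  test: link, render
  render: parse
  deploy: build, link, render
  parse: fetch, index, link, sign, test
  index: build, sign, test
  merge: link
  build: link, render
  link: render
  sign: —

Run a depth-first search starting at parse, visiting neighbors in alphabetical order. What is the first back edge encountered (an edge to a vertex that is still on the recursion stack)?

DFS from parse (visiting neighbors in alphabetical order); mark gray on enter, black on exit:
parse gray
  fetch gray
    deploy gray
      build gray
        link gray
          render gray
            render→parse: parse is gray → back edge
First back edge: render → parse.

render→parse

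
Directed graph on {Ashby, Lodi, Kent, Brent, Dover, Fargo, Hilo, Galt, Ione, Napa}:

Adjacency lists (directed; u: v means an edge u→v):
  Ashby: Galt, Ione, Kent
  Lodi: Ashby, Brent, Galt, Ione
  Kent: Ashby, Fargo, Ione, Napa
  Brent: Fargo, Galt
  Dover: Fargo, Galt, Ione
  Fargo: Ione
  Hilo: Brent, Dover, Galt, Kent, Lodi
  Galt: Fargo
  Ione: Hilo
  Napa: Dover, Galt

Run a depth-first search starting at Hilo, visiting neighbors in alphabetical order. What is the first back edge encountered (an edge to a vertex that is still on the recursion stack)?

DFS from Hilo (visiting neighbors in alphabetical order); mark gray on enter, black on exit:
Hilo gray
  Brent gray
    Fargo gray
      Ione gray
        Ione→Hilo: Hilo is gray → back edge
First back edge: Ione → Hilo.

Ione→Hilo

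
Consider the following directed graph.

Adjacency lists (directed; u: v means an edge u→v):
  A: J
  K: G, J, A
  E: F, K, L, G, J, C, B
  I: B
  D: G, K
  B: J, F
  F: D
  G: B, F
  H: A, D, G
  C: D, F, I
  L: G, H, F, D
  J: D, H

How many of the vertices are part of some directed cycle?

8

A vertex is on a directed cycle iff it belongs to a strongly connected component of size ≥ 2 (or has a self-loop).
The vertices on cycles are {A, B, D, F, G, H, J, K} — 8 in total.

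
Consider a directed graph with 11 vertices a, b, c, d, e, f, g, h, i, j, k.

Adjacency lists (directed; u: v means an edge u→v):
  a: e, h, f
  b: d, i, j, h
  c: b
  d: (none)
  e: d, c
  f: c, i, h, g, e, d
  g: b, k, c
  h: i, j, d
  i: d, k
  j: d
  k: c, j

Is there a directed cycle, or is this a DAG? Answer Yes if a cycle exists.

Yes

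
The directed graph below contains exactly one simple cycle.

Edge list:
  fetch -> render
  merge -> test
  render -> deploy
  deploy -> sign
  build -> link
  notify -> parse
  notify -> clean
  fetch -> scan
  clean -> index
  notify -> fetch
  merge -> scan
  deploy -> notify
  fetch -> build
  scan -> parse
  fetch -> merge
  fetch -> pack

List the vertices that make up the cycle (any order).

fetch, deploy, notify, render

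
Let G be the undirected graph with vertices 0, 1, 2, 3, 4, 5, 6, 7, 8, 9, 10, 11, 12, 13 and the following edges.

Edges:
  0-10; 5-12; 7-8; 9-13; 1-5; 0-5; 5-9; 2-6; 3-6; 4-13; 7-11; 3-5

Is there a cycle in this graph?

DFS, tracking each vertex's parent; an edge to a visited non-parent vertex closes a cycle.
Start from 5:
visit 5 (parent –)
  visit 12 (parent 5)
    12–5: parent, skip
  visit 3 (parent 5)
    visit 6 (parent 3)
      6–3: parent, skip
      visit 2 (parent 6)
        2–6: parent, skip
    3–5: parent, skip
  visit 1 (parent 5)
    1–5: parent, skip
  visit 0 (parent 5)
    0–5: parent, skip
    visit 10 (parent 0)
      10–0: parent, skip
  visit 9 (parent 5)
    9–5: parent, skip
    visit 13 (parent 9)
      visit 4 (parent 13)
        4–13: parent, skip
      13–9: parent, skip
visit 7 (parent –)
  visit 8 (parent 7)
    8–7: parent, skip
  visit 11 (parent 7)
    11–7: parent, skip
No non-parent visited neighbor found — the graph is a forest.

No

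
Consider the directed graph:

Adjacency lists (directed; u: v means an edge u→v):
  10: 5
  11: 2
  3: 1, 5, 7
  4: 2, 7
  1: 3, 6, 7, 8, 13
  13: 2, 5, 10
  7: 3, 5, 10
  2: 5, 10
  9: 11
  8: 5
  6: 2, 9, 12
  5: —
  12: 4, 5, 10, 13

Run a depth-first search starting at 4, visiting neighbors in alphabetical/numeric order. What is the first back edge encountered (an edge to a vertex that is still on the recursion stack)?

DFS from 4 (visiting neighbors in alphabetical/numeric order); mark gray on enter, black on exit:
4 gray
  2 gray
    5 gray
    5 black
    10 gray
      10→5: 5 black — skip
    10 black
  2 black
  7 gray
    3 gray
      1 gray
        1→3: 3 is gray → back edge
First back edge: 1 → 3.

1→3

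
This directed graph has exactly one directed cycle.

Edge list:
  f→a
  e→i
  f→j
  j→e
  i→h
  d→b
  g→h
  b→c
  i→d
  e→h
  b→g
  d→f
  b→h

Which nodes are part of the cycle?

DFS with gray/black marking from i:
i gray
  h gray
  h black
  d gray
    b gray
      b→h: h black — skip
      g gray
        g→h: h black — skip
      g black
      c gray
      c black
    b black
    f gray
      a gray
      a black
      j gray
        e gray
          e→i: i is gray → back edge
Back edge closes the cycle i → d → f → j → e → i; its vertices are {d, e, f, i, j}.

d, e, f, i, j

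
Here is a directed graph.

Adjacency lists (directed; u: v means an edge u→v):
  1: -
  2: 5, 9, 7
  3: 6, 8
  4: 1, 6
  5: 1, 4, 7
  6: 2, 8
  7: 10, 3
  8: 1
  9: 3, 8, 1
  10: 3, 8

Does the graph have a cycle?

Yes

DFS with white/gray/black marking, starting from 10:
10 gray
  3 gray
    6 gray
      2 gray
        5 gray
          1 gray
          1 black
          4 gray
            4→1: 1 black — skip
            4→6: 6 is gray → back edge
Back edge found, so a cycle exists: 6 → 2 → 5 → 4 → 6.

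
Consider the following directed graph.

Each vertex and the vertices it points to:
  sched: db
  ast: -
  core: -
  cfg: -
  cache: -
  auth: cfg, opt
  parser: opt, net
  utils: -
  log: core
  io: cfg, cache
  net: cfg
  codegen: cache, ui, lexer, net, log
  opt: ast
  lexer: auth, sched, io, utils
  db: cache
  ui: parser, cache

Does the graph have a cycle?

No

DFS with white/gray/black marking, starting from net:
net gray
  cfg gray
  cfg black
net black
sched gray
  db gray
    cache gray
    cache black
  db black
sched black
ast gray
ast black
core gray
core black
auth gray
  auth→cfg: cfg black — skip
  opt gray
    opt→ast: ast black — skip
  opt black
auth black
parser gray
  parser→opt: opt black — skip
  parser→net: net black — skip
parser black
utils gray
utils black
log gray
  log→core: core black — skip
log black
io gray
  io→cfg: cfg black — skip
  io→cache: cache black — skip
io black
codegen gray
  codegen→cache: cache black — skip
  ui gray
    ui→parser: parser black — skip
    ui→cache: cache black — skip
  ui black
  lexer gray
    lexer→auth: auth black — skip
    lexer→sched: sched black — skip
    lexer→io: io black — skip
    lexer→utils: utils black — skip
  lexer black
  codegen→net: net black — skip
  codegen→log: log black — skip
codegen black
Every edge goes to a white or black vertex — no back edge, so the graph is acyclic.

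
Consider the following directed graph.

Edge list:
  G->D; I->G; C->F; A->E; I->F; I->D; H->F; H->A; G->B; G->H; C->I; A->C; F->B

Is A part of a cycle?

A is on a cycle iff A can reach itself via ≥1 edge.
A → C → I → G → H → A — yes.

Yes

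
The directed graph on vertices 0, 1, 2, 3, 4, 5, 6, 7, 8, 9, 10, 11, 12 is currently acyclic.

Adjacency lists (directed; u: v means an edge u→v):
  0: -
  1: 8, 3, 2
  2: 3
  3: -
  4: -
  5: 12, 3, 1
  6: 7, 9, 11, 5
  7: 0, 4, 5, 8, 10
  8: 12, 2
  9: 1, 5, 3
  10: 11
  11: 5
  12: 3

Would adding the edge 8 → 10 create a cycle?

Yes

Adding 8→10 creates a cycle iff 10 can already reach 8.
Path from 10: 10 → 11 → 5 → 1 → 8.
So 10 → … → 8 → 10 is a cycle.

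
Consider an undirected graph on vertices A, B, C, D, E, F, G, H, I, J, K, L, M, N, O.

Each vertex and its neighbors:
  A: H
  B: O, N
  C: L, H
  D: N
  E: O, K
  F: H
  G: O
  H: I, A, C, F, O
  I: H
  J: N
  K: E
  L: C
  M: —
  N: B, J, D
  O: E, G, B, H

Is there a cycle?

DFS, tracking each vertex's parent; an edge to a visited non-parent vertex closes a cycle.
Start from K:
visit K (parent –)
  visit E (parent K)
    visit O (parent E)
      O–E: parent, skip
      visit G (parent O)
        G–O: parent, skip
      visit B (parent O)
        B–O: parent, skip
        visit N (parent B)
          N–B: parent, skip
          visit J (parent N)
            J–N: parent, skip
          visit D (parent N)
            D–N: parent, skip
      visit H (parent O)
        visit I (parent H)
          I–H: parent, skip
        visit A (parent H)
          A–H: parent, skip
        visit C (parent H)
          visit L (parent C)
            L–C: parent, skip
          C–H: parent, skip
        visit F (parent H)
          F–H: parent, skip
        H–O: parent, skip
    E–K: parent, skip
visit M (parent –)
No non-parent visited neighbor found — the graph is a forest.

No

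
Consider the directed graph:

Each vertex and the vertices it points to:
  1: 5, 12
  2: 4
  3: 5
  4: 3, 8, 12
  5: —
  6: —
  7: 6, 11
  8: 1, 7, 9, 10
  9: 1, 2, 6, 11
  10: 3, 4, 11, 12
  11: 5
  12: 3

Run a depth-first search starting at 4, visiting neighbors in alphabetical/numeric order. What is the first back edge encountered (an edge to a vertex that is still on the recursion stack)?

DFS from 4 (visiting neighbors in alphabetical/numeric order); mark gray on enter, black on exit:
4 gray
  3 gray
    5 gray
    5 black
  3 black
  8 gray
    1 gray
      1→5: 5 black — skip
      12 gray
        12→3: 3 black — skip
      12 black
    1 black
    7 gray
      6 gray
      6 black
      11 gray
        11→5: 5 black — skip
      11 black
    7 black
    9 gray
      9→1: 1 black — skip
      2 gray
        2→4: 4 is gray → back edge
First back edge: 2 → 4.

2->4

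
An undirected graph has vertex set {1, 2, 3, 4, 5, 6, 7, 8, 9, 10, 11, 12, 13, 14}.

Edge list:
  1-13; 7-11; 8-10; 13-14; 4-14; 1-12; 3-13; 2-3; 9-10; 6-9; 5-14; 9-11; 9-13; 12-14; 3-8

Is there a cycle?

Yes

DFS, tracking each vertex's parent; an edge to a visited non-parent vertex closes a cycle.
Start from 4:
visit 4 (parent –)
  visit 14 (parent 4)
    visit 12 (parent 14)
      visit 1 (parent 12)
        1–12: parent, skip
        visit 13 (parent 1)
          visit 3 (parent 13)
            visit 8 (parent 3)
              visit 10 (parent 8)
                visit 9 (parent 10)
                  visit 11 (parent 9)
                    11–9: parent, skip
                    visit 7 (parent 11)
                      7–11: parent, skip
                  9–10: parent, skip
                  9–13: 13 visited and ≠ parent → cycle
Cycle: 13 – 3 – 8 – 10 – 9 – 13.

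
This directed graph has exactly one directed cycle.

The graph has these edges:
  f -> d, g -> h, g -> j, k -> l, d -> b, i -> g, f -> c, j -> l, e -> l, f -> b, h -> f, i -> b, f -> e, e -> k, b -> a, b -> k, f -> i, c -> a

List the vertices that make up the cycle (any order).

DFS with gray/black marking from f:
f gray
  e gray
    k gray
      l gray
      l black
    k black
    e→l: l black — skip
  e black
  b gray
    a gray
    a black
    b→k: k black — skip
  b black
  d gray
    d→b: b black — skip
  d black
  i gray
    i→b: b black — skip
    g gray
      h gray
        h→f: f is gray → back edge
Back edge closes the cycle f → i → g → h → f; its vertices are {f, g, h, i}.

f, g, h, i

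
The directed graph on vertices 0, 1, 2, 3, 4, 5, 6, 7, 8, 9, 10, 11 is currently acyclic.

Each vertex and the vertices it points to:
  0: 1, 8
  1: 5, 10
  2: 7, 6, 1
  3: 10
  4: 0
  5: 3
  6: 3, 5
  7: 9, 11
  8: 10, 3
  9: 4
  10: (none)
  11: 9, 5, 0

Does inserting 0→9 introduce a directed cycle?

Adding 0→9 creates a cycle iff 9 can already reach 0.
Path from 9: 9 → 4 → 0.
So 9 → … → 0 → 9 is a cycle.

Yes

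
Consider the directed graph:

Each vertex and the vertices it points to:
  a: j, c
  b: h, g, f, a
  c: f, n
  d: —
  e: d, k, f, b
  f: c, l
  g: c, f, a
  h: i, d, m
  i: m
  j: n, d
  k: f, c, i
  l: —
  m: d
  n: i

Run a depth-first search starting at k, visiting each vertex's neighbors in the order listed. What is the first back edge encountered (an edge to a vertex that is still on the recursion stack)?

DFS from k (visiting each vertex's neighbors in the order listed); mark gray on enter, black on exit:
k gray
  f gray
    c gray
      c→f: f is gray → back edge
First back edge: c → f.

c->f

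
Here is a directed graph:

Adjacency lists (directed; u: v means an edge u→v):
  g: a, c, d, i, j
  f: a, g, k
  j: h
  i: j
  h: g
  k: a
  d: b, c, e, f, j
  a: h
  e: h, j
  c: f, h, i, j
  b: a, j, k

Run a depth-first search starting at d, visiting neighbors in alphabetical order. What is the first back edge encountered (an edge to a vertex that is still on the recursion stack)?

g->a

DFS from d (visiting neighbors in alphabetical order); mark gray on enter, black on exit:
d gray
  b gray
    a gray
      h gray
        g gray
          g→a: a is gray → back edge
First back edge: g → a.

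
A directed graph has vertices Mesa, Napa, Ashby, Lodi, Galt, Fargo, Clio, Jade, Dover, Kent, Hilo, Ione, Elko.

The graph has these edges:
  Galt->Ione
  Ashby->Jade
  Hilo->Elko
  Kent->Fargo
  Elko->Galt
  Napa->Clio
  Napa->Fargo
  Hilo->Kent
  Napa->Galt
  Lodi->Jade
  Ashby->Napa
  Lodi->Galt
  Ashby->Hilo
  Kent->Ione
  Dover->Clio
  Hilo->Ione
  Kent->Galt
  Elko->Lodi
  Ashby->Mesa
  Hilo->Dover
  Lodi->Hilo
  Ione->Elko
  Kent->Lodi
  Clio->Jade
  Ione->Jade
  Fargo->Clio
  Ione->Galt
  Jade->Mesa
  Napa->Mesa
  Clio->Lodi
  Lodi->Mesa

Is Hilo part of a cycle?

Yes

Hilo is on a cycle iff Hilo can reach itself via ≥1 edge.
Hilo → Kent → Lodi → Hilo — yes.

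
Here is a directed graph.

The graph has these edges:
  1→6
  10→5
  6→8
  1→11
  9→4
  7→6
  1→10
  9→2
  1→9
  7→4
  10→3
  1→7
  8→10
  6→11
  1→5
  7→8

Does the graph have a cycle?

DFS with white/gray/black marking, starting from 10:
10 gray
  3 gray
  3 black
  5 gray
  5 black
10 black
1 gray
  7 gray
    6 gray
      8 gray
        8→10: 10 black — skip
      8 black
      11 gray
      11 black
    6 black
    7→8: 8 black — skip
    4 gray
    4 black
  7 black
  1→10: 10 black — skip
  1→11: 11 black — skip
  9 gray
    9→4: 4 black — skip
    2 gray
    2 black
  9 black
  1→6: 6 black — skip
  1→5: 5 black — skip
1 black
Every edge goes to a white or black vertex — no back edge, so the graph is acyclic.

No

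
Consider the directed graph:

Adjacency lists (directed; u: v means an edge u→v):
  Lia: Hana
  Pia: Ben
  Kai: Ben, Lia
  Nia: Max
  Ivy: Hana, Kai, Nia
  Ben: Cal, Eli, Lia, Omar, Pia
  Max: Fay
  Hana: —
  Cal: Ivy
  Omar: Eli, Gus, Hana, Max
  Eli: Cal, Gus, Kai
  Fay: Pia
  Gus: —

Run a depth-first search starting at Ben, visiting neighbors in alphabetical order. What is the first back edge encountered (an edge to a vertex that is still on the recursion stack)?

Kai→Ben

DFS from Ben (visiting neighbors in alphabetical order); mark gray on enter, black on exit:
Ben gray
  Cal gray
    Ivy gray
      Hana gray
      Hana black
      Kai gray
        Kai→Ben: Ben is gray → back edge
First back edge: Kai → Ben.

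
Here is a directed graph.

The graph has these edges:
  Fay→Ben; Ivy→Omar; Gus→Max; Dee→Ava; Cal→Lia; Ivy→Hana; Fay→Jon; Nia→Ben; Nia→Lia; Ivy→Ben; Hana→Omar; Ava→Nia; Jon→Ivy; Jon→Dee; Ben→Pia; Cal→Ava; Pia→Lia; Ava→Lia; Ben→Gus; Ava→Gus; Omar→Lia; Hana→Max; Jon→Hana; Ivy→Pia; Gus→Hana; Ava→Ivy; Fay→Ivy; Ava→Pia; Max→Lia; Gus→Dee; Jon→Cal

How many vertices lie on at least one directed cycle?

6

A vertex is on a directed cycle iff it belongs to a strongly connected component of size ≥ 2 (or has a self-loop).
The vertices on cycles are {Ava, Ben, Dee, Gus, Ivy, Nia} — 6 in total.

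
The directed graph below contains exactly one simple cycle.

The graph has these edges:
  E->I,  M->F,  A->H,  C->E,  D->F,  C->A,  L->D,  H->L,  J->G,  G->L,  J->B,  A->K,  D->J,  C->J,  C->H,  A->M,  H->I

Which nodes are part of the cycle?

DFS with gray/black marking from J:
J gray
  B gray
  B black
  G gray
    L gray
      D gray
        D→J: J is gray → back edge
Back edge closes the cycle J → G → L → D → J; its vertices are {D, G, J, L}.

D, G, J, L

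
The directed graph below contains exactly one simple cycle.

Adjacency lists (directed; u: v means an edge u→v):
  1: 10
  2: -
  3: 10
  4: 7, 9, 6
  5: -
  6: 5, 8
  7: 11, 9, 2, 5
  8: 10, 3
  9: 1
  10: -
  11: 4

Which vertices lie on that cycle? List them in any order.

4, 7, 11

DFS with gray/black marking from 4:
4 gray
  7 gray
    11 gray
      11→4: 4 is gray → back edge
Back edge closes the cycle 4 → 7 → 11 → 4; its vertices are {4, 7, 11}.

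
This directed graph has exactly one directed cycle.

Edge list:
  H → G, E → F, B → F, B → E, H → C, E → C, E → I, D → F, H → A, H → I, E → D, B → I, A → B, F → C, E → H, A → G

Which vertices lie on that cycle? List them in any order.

A, B, E, H

DFS with gray/black marking from E:
E gray
  I gray
  I black
  H gray
    A gray
      G gray
      G black
      B gray
        B→E: E is gray → back edge
Back edge closes the cycle E → H → A → B → E; its vertices are {A, B, E, H}.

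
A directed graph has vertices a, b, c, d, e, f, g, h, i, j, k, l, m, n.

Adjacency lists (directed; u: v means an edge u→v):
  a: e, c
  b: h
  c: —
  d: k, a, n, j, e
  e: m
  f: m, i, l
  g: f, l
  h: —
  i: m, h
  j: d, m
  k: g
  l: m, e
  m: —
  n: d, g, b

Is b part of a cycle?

b lies on a cycle iff there is a path from b back to itself.
Exploring from b, it never reaches itself; equivalently, its strongly connected component is a singleton.

No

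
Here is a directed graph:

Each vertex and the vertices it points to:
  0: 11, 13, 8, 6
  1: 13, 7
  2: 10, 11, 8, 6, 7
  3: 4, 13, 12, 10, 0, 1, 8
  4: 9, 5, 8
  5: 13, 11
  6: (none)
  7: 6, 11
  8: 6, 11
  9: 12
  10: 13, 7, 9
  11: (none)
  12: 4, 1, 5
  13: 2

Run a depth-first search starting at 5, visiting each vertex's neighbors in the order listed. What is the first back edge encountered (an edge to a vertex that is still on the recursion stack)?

10->13

DFS from 5 (visiting each vertex's neighbors in the order listed); mark gray on enter, black on exit:
5 gray
  13 gray
    2 gray
      10 gray
        10→13: 13 is gray → back edge
First back edge: 10 → 13.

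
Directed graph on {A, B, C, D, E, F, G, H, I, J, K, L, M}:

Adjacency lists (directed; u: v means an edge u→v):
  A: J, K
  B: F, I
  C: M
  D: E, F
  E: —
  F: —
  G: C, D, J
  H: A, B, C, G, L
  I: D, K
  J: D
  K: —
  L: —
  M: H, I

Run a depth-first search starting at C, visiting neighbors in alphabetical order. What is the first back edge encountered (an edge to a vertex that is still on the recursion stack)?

H→C

DFS from C (visiting neighbors in alphabetical order); mark gray on enter, black on exit:
C gray
  M gray
    H gray
      A gray
        J gray
          D gray
            E gray
            E black
            F gray
            F black
          D black
        J black
        K gray
        K black
      A black
      B gray
        B→F: F black — skip
        I gray
          I→D: D black — skip
          I→K: K black — skip
        I black
      B black
      H→C: C is gray → back edge
First back edge: H → C.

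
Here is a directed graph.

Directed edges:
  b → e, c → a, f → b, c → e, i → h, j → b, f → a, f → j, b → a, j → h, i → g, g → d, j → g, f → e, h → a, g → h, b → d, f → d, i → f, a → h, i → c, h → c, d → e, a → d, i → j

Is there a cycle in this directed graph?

Yes

DFS with white/gray/black marking, starting from j:
j gray
  g gray
    d gray
      e gray
      e black
    d black
    h gray
      a gray
        a→h: h is gray → back edge
Back edge found, so a cycle exists: h → a → h.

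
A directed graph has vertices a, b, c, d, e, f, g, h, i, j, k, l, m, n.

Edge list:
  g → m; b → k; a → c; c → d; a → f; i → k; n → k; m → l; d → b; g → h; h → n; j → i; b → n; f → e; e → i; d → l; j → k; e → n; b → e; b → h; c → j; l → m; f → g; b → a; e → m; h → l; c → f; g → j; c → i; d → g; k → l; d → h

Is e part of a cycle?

No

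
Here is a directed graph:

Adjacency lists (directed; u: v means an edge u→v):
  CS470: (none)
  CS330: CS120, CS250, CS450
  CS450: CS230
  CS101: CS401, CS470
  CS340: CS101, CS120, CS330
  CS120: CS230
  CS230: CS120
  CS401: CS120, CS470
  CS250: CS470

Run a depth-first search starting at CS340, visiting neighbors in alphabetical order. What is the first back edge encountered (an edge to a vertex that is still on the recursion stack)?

DFS from CS340 (visiting neighbors in alphabetical order); mark gray on enter, black on exit:
CS340 gray
  CS101 gray
    CS401 gray
      CS120 gray
        CS230 gray
          CS230→CS120: CS120 is gray → back edge
First back edge: CS230 → CS120.

CS230->CS120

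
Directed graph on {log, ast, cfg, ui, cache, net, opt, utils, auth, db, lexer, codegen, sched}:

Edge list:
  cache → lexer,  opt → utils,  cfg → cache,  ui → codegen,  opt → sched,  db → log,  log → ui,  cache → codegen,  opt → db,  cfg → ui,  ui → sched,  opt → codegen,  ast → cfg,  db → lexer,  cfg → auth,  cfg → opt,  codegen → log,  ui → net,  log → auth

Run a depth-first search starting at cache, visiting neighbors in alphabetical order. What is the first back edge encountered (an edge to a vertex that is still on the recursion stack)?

DFS from cache (visiting neighbors in alphabetical order); mark gray on enter, black on exit:
cache gray
  codegen gray
    log gray
      auth gray
      auth black
      ui gray
        ui→codegen: codegen is gray → back edge
First back edge: ui → codegen.

ui->codegen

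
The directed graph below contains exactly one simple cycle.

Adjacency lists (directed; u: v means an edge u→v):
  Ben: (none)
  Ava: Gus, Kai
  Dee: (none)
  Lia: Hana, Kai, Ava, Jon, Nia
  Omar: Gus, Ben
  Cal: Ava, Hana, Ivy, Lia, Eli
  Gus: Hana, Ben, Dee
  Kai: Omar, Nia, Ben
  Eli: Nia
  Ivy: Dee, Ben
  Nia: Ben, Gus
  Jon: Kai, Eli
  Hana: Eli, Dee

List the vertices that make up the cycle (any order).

Eli, Gus, Nia, Hana

DFS with gray/black marking from Hana:
Hana gray
  Eli gray
    Nia gray
      Ben gray
      Ben black
      Gus gray
        Gus→Hana: Hana is gray → back edge
Back edge closes the cycle Hana → Eli → Nia → Gus → Hana; its vertices are {Eli, Gus, Nia, Hana}.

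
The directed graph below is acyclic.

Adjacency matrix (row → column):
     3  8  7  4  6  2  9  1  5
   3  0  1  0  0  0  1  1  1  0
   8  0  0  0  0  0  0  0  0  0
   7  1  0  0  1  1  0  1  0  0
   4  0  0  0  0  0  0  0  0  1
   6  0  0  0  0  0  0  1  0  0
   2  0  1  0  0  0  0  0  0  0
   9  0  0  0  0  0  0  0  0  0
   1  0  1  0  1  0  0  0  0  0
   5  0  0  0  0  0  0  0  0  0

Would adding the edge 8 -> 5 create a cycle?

Adding 8→5 creates a cycle iff 5 can already reach 8.
Explore from 5: no path reaches 8. The graph stays acyclic.

No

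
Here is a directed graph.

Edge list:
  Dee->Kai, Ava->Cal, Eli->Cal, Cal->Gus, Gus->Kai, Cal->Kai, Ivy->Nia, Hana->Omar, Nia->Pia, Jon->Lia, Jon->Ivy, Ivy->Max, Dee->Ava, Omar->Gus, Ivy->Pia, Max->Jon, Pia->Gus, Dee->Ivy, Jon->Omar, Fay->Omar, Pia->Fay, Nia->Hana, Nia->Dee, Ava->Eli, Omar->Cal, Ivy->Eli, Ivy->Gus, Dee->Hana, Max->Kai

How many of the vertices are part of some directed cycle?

A vertex is on a directed cycle iff it belongs to a strongly connected component of size ≥ 2 (or has a self-loop).
The vertices on cycles are {Dee, Ivy, Jon, Max, Nia} — 5 in total.

5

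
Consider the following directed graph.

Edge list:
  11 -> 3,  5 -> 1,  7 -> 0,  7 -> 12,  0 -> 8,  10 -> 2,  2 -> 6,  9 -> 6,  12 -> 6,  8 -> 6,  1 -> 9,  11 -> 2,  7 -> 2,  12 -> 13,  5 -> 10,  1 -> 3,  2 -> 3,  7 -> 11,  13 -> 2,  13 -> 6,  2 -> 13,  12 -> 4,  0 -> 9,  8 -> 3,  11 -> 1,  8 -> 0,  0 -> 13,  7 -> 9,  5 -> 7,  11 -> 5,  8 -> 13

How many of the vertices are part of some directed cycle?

A vertex is on a directed cycle iff it belongs to a strongly connected component of size ≥ 2 (or has a self-loop).
The vertices on cycles are {0, 2, 5, 7, 8, 11, 13} — 7 in total.

7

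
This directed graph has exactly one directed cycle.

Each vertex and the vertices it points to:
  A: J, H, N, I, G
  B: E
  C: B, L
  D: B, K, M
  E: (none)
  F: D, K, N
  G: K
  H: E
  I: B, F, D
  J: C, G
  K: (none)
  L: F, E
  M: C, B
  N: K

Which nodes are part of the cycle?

DFS with gray/black marking from F:
F gray
  D gray
    B gray
      E gray
      E black
    B black
    K gray
    K black
    M gray
      C gray
        C→B: B black — skip
        L gray
          L→F: F is gray → back edge
Back edge closes the cycle F → D → M → C → L → F; its vertices are {C, D, F, L, M}.

C, D, F, L, M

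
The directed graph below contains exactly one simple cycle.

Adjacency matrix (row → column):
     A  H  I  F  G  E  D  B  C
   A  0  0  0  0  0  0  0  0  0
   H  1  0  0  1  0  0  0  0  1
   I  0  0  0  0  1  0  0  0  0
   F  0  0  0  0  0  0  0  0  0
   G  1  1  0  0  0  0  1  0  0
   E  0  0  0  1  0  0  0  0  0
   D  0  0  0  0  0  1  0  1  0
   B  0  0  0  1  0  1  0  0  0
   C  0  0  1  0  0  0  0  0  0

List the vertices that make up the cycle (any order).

C, G, H, I

DFS with gray/black marking from I:
I gray
  G gray
    H gray
      C gray
        C→I: I is gray → back edge
Back edge closes the cycle I → G → H → C → I; its vertices are {C, G, H, I}.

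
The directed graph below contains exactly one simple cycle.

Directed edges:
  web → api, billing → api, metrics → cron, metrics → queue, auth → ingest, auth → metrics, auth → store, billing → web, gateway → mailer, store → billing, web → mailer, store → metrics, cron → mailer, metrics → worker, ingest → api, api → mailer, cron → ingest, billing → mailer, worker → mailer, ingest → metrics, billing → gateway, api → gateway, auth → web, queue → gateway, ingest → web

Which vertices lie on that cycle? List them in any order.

cron, ingest, metrics

DFS with gray/black marking from metrics:
metrics gray
  worker gray
    mailer gray
    mailer black
  worker black
  queue gray
    gateway gray
      gateway→mailer: mailer black — skip
    gateway black
  queue black
  cron gray
    ingest gray
      web gray
        web→mailer: mailer black — skip
        api gray
          api→mailer: mailer black — skip
          api→gateway: gateway black — skip
        api black
      web black
      ingest→api: api black — skip
      ingest→metrics: metrics is gray → back edge
Back edge closes the cycle metrics → cron → ingest → metrics; its vertices are {cron, ingest, metrics}.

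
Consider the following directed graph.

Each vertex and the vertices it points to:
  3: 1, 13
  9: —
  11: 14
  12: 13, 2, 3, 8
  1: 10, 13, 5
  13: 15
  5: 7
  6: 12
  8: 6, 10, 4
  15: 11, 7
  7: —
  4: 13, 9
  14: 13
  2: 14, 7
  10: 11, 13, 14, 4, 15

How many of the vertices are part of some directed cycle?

A vertex is on a directed cycle iff it belongs to a strongly connected component of size ≥ 2 (or has a self-loop).
The vertices on cycles are {6, 8, 11, 12, 13, 14, 15} — 7 in total.

7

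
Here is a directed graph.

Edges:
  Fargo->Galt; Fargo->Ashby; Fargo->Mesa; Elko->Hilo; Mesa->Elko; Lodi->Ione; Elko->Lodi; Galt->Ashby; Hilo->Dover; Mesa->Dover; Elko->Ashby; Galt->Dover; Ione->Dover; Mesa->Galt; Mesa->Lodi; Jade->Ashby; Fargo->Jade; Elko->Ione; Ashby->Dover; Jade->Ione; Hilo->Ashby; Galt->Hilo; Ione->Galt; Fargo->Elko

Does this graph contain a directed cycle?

No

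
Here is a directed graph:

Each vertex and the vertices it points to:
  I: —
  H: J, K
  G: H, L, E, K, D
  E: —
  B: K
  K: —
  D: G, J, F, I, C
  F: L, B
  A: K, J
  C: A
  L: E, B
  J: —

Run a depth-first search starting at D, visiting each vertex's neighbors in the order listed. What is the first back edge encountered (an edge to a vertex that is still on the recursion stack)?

DFS from D (visiting each vertex's neighbors in the order listed); mark gray on enter, black on exit:
D gray
  G gray
    H gray
      J gray
      J black
      K gray
      K black
    H black
    L gray
      E gray
      E black
      B gray
        B→K: K black — skip
      B black
    L black
    G→E: E black — skip
    G→K: K black — skip
    G→D: D is gray → back edge
First back edge: G → D.

G->D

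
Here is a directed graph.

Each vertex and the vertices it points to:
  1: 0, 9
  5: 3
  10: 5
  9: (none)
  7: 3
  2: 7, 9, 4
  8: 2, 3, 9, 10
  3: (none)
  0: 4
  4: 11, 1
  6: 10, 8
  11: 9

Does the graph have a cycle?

DFS with white/gray/black marking, starting from 10:
10 gray
  5 gray
    3 gray
    3 black
  5 black
10 black
1 gray
  0 gray
    4 gray
      11 gray
        9 gray
        9 black
      11 black
      4→1: 1 is gray → back edge
Back edge found, so a cycle exists: 1 → 0 → 4 → 1.

Yes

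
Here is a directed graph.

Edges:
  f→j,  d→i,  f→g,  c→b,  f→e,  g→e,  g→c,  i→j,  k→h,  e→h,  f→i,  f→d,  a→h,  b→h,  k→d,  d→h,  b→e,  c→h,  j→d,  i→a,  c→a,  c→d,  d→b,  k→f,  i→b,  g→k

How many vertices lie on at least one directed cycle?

6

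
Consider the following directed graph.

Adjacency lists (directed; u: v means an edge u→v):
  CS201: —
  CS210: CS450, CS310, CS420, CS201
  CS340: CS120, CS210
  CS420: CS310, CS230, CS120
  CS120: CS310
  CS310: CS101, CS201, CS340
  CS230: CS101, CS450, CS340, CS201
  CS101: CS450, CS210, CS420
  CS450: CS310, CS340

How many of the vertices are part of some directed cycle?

A vertex is on a directed cycle iff it belongs to a strongly connected component of size ≥ 2 (or has a self-loop).
The vertices on cycles are {CS101, CS120, CS210, CS230, CS310, CS340, CS420, CS450} — 8 in total.

8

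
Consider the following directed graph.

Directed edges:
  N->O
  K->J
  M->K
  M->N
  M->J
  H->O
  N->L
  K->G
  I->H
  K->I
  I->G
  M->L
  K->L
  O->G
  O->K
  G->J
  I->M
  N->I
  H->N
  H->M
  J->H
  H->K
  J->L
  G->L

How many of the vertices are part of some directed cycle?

A vertex is on a directed cycle iff it belongs to a strongly connected component of size ≥ 2 (or has a self-loop).
The vertices on cycles are {G, H, I, J, K, M, N, O} — 8 in total.

8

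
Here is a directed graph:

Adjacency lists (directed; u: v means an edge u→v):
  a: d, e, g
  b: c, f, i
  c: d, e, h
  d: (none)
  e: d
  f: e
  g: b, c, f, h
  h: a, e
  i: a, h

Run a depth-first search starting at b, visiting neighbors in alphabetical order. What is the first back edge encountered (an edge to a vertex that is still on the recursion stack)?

g→b

DFS from b (visiting neighbors in alphabetical order); mark gray on enter, black on exit:
b gray
  c gray
    d gray
    d black
    e gray
      e→d: d black — skip
    e black
    h gray
      a gray
        a→d: d black — skip
        a→e: e black — skip
        g gray
          g→b: b is gray → back edge
First back edge: g → b.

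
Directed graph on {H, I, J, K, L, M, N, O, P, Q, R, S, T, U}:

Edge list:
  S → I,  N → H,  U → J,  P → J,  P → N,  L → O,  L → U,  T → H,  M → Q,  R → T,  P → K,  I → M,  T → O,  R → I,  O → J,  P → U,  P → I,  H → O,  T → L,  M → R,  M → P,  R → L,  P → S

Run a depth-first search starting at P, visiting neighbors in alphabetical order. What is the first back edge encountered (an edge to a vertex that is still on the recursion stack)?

DFS from P (visiting neighbors in alphabetical order); mark gray on enter, black on exit:
P gray
  I gray
    M gray
      M→P: P is gray → back edge
First back edge: M → P.

M→P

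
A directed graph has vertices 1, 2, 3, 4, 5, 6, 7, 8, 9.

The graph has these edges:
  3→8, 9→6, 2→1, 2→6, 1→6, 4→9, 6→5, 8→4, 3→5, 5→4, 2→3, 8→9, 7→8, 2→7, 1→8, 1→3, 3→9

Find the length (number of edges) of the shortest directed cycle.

For each vertex v, BFS finds the shortest path from v back to v.
The shortest such closed walk is 6 → 5 → 4 → 9 → 6, length 4.

4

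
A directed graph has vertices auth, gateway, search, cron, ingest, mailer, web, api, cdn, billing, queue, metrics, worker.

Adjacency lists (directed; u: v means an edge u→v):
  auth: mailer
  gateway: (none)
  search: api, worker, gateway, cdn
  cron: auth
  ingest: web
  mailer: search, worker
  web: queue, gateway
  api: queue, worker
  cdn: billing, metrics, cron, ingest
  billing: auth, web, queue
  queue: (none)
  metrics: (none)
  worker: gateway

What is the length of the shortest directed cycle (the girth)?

For each vertex v, BFS finds the shortest path from v back to v.
The shortest such closed walk is cdn → cron → auth → mailer → search → cdn, length 5.

5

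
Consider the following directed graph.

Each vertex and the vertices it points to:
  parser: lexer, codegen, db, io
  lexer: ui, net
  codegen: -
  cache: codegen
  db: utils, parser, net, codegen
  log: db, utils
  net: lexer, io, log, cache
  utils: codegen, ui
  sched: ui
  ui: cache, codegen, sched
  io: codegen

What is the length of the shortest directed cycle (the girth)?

For each vertex v, BFS finds the shortest path from v back to v.
The shortest such closed walk is db → parser → db, length 2.

2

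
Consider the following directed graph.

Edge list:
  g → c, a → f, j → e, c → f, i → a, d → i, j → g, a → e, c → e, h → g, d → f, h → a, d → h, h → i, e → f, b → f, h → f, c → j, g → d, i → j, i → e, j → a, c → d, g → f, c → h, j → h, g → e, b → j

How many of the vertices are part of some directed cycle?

6

A vertex is on a directed cycle iff it belongs to a strongly connected component of size ≥ 2 (or has a self-loop).
The vertices on cycles are {c, d, g, h, i, j} — 6 in total.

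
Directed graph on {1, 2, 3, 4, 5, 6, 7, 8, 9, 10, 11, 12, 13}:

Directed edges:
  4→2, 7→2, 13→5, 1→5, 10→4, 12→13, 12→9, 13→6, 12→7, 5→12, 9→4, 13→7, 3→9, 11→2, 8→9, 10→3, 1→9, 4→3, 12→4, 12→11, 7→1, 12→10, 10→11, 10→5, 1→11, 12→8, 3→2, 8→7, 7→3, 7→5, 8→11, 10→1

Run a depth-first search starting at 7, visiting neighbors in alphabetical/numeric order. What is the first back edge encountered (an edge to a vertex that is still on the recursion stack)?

9->4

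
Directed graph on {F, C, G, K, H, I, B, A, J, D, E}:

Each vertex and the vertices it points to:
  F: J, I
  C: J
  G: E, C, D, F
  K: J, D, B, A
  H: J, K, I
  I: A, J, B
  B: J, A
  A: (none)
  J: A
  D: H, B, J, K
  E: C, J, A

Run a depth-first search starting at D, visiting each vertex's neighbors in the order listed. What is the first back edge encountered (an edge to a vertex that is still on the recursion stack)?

K→D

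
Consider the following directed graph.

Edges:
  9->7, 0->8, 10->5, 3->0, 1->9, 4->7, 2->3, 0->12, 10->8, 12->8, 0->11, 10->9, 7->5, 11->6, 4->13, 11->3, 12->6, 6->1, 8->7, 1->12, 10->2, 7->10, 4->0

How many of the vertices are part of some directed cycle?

11

A vertex is on a directed cycle iff it belongs to a strongly connected component of size ≥ 2 (or has a self-loop).
The vertices on cycles are {0, 1, 2, 3, 6, 7, 8, 9, 10, 11, 12} — 11 in total.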